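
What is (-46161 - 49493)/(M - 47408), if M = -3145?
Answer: 95654/50553 ≈ 1.8922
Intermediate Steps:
(-46161 - 49493)/(M - 47408) = (-46161 - 49493)/(-3145 - 47408) = -95654/(-50553) = -95654*(-1/50553) = 95654/50553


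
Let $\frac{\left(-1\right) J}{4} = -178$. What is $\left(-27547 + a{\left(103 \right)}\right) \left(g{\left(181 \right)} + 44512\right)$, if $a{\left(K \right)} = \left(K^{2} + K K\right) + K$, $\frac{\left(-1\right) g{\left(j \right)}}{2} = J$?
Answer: $-268265888$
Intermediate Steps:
$J = 712$ ($J = \left(-4\right) \left(-178\right) = 712$)
$g{\left(j \right)} = -1424$ ($g{\left(j \right)} = \left(-2\right) 712 = -1424$)
$a{\left(K \right)} = K + 2 K^{2}$ ($a{\left(K \right)} = \left(K^{2} + K^{2}\right) + K = 2 K^{2} + K = K + 2 K^{2}$)
$\left(-27547 + a{\left(103 \right)}\right) \left(g{\left(181 \right)} + 44512\right) = \left(-27547 + 103 \left(1 + 2 \cdot 103\right)\right) \left(-1424 + 44512\right) = \left(-27547 + 103 \left(1 + 206\right)\right) 43088 = \left(-27547 + 103 \cdot 207\right) 43088 = \left(-27547 + 21321\right) 43088 = \left(-6226\right) 43088 = -268265888$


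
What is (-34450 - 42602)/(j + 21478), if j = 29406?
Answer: -19263/12721 ≈ -1.5143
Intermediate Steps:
(-34450 - 42602)/(j + 21478) = (-34450 - 42602)/(29406 + 21478) = -77052/50884 = -77052*1/50884 = -19263/12721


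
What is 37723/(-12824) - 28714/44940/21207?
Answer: -183428538131/62356214520 ≈ -2.9416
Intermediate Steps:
37723/(-12824) - 28714/44940/21207 = 37723*(-1/12824) - 28714*1/44940*(1/21207) = -5389/1832 - 2051/3210*1/21207 = -5389/1832 - 2051/68074470 = -183428538131/62356214520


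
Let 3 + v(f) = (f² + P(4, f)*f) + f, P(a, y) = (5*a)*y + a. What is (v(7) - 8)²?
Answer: 1108809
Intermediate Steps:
P(a, y) = a + 5*a*y (P(a, y) = 5*a*y + a = a + 5*a*y)
v(f) = -3 + f + f² + f*(4 + 20*f) (v(f) = -3 + ((f² + (4*(1 + 5*f))*f) + f) = -3 + ((f² + (4 + 20*f)*f) + f) = -3 + ((f² + f*(4 + 20*f)) + f) = -3 + (f + f² + f*(4 + 20*f)) = -3 + f + f² + f*(4 + 20*f))
(v(7) - 8)² = ((-3 + 5*7 + 21*7²) - 8)² = ((-3 + 35 + 21*49) - 8)² = ((-3 + 35 + 1029) - 8)² = (1061 - 8)² = 1053² = 1108809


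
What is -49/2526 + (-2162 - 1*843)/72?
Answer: -1265693/30312 ≈ -41.755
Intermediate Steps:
-49/2526 + (-2162 - 1*843)/72 = -49*1/2526 + (-2162 - 843)*(1/72) = -49/2526 - 3005*1/72 = -49/2526 - 3005/72 = -1265693/30312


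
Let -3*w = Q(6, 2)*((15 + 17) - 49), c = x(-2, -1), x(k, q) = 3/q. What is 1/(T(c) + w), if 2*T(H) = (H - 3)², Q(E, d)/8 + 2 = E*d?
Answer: 3/1414 ≈ 0.0021216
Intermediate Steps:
Q(E, d) = -16 + 8*E*d (Q(E, d) = -16 + 8*(E*d) = -16 + 8*E*d)
c = -3 (c = 3/(-1) = 3*(-1) = -3)
T(H) = (-3 + H)²/2 (T(H) = (H - 3)²/2 = (-3 + H)²/2)
w = 1360/3 (w = -(-16 + 8*6*2)*((15 + 17) - 49)/3 = -(-16 + 96)*(32 - 49)/3 = -80*(-17)/3 = -⅓*(-1360) = 1360/3 ≈ 453.33)
1/(T(c) + w) = 1/((-3 - 3)²/2 + 1360/3) = 1/((½)*(-6)² + 1360/3) = 1/((½)*36 + 1360/3) = 1/(18 + 1360/3) = 1/(1414/3) = 3/1414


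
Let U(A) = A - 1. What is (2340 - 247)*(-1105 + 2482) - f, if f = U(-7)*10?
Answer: 2882141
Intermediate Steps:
U(A) = -1 + A
f = -80 (f = (-1 - 7)*10 = -8*10 = -80)
(2340 - 247)*(-1105 + 2482) - f = (2340 - 247)*(-1105 + 2482) - 1*(-80) = 2093*1377 + 80 = 2882061 + 80 = 2882141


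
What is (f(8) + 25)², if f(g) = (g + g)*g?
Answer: 23409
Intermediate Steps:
f(g) = 2*g² (f(g) = (2*g)*g = 2*g²)
(f(8) + 25)² = (2*8² + 25)² = (2*64 + 25)² = (128 + 25)² = 153² = 23409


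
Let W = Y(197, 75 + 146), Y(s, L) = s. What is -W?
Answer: -197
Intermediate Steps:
W = 197
-W = -1*197 = -197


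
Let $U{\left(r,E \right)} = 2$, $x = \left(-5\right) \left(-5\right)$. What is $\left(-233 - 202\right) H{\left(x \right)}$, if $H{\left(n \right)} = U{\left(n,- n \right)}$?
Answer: $-870$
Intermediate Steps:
$x = 25$
$H{\left(n \right)} = 2$
$\left(-233 - 202\right) H{\left(x \right)} = \left(-233 - 202\right) 2 = \left(-435\right) 2 = -870$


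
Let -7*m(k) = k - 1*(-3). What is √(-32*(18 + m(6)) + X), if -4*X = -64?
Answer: 4*I*√1589/7 ≈ 22.778*I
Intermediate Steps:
m(k) = -3/7 - k/7 (m(k) = -(k - 1*(-3))/7 = -(k + 3)/7 = -(3 + k)/7 = -3/7 - k/7)
X = 16 (X = -¼*(-64) = 16)
√(-32*(18 + m(6)) + X) = √(-32*(18 + (-3/7 - ⅐*6)) + 16) = √(-32*(18 + (-3/7 - 6/7)) + 16) = √(-32*(18 - 9/7) + 16) = √(-32*117/7 + 16) = √(-3744/7 + 16) = √(-3632/7) = 4*I*√1589/7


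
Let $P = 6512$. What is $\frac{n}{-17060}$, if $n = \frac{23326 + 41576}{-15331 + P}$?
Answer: $\frac{32451}{75226070} \approx 0.00043138$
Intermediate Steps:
$n = - \frac{64902}{8819}$ ($n = \frac{23326 + 41576}{-15331 + 6512} = \frac{64902}{-8819} = 64902 \left(- \frac{1}{8819}\right) = - \frac{64902}{8819} \approx -7.3593$)
$\frac{n}{-17060} = - \frac{64902}{8819 \left(-17060\right)} = \left(- \frac{64902}{8819}\right) \left(- \frac{1}{17060}\right) = \frac{32451}{75226070}$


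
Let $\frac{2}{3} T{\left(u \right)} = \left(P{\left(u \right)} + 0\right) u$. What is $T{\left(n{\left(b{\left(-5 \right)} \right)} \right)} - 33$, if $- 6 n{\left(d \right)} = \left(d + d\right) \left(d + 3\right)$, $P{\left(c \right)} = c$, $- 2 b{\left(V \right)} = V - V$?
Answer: $-33$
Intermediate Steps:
$b{\left(V \right)} = 0$ ($b{\left(V \right)} = - \frac{V - V}{2} = \left(- \frac{1}{2}\right) 0 = 0$)
$n{\left(d \right)} = - \frac{d \left(3 + d\right)}{3}$ ($n{\left(d \right)} = - \frac{\left(d + d\right) \left(d + 3\right)}{6} = - \frac{2 d \left(3 + d\right)}{6} = - \frac{d \left(3 + d\right)}{3}$)
$T{\left(u \right)} = \frac{3 u^{2}}{2}$ ($T{\left(u \right)} = \frac{3 \left(u + 0\right) u}{2} = \frac{3 u u}{2} = \frac{3 u^{2}}{2}$)
$T{\left(n{\left(b{\left(-5 \right)} \right)} \right)} - 33 = \frac{3 \left(\left(- \frac{1}{3}\right) 0 \left(3 + 0\right)\right)^{2}}{2} - 33 = \frac{3 \left(\left(- \frac{1}{3}\right) 0 \cdot 3\right)^{2}}{2} - 33 = \frac{3 \cdot 0^{2}}{2} - 33 = \frac{3}{2} \cdot 0 - 33 = 0 - 33 = -33$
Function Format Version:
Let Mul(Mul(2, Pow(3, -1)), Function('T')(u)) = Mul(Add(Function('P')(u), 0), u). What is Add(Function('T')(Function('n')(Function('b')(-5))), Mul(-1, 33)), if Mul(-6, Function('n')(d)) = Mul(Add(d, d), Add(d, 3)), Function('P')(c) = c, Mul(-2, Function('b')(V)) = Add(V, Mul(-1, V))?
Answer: -33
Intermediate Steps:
Function('b')(V) = 0 (Function('b')(V) = Mul(Rational(-1, 2), Add(V, Mul(-1, V))) = Mul(Rational(-1, 2), 0) = 0)
Function('n')(d) = Mul(Rational(-1, 3), d, Add(3, d)) (Function('n')(d) = Mul(Rational(-1, 6), Mul(Add(d, d), Add(d, 3))) = Mul(Rational(-1, 6), Mul(Mul(2, d), Add(3, d))) = Mul(Rational(-1, 6), Mul(2, d, Add(3, d))) = Mul(Rational(-1, 3), d, Add(3, d)))
Function('T')(u) = Mul(Rational(3, 2), Pow(u, 2)) (Function('T')(u) = Mul(Rational(3, 2), Mul(Add(u, 0), u)) = Mul(Rational(3, 2), Mul(u, u)) = Mul(Rational(3, 2), Pow(u, 2)))
Add(Function('T')(Function('n')(Function('b')(-5))), Mul(-1, 33)) = Add(Mul(Rational(3, 2), Pow(Mul(Rational(-1, 3), 0, Add(3, 0)), 2)), Mul(-1, 33)) = Add(Mul(Rational(3, 2), Pow(Mul(Rational(-1, 3), 0, 3), 2)), -33) = Add(Mul(Rational(3, 2), Pow(0, 2)), -33) = Add(Mul(Rational(3, 2), 0), -33) = Add(0, -33) = -33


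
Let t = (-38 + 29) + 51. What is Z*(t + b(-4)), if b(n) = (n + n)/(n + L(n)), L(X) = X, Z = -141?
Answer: -6063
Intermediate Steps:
b(n) = 1 (b(n) = (n + n)/(n + n) = (2*n)/((2*n)) = (2*n)*(1/(2*n)) = 1)
t = 42 (t = -9 + 51 = 42)
Z*(t + b(-4)) = -141*(42 + 1) = -141*43 = -6063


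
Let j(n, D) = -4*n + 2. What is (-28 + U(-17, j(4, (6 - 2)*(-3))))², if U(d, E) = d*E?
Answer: 44100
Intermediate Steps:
j(n, D) = 2 - 4*n
U(d, E) = E*d
(-28 + U(-17, j(4, (6 - 2)*(-3))))² = (-28 + (2 - 4*4)*(-17))² = (-28 + (2 - 16)*(-17))² = (-28 - 14*(-17))² = (-28 + 238)² = 210² = 44100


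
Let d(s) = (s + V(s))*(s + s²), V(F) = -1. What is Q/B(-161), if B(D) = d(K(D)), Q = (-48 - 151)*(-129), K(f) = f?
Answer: -8557/1391040 ≈ -0.0061515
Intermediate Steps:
d(s) = (-1 + s)*(s + s²) (d(s) = (s - 1)*(s + s²) = (-1 + s)*(s + s²))
Q = 25671 (Q = -199*(-129) = 25671)
B(D) = D³ - D
Q/B(-161) = 25671/((-161)³ - 1*(-161)) = 25671/(-4173281 + 161) = 25671/(-4173120) = 25671*(-1/4173120) = -8557/1391040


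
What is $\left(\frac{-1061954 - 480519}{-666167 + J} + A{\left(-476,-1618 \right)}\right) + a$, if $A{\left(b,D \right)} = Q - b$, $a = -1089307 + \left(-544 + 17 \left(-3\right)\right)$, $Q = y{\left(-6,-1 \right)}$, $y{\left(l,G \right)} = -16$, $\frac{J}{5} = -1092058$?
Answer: $- \frac{6674418024521}{6126457} \approx -1.0894 \cdot 10^{6}$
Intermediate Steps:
$J = -5460290$ ($J = 5 \left(-1092058\right) = -5460290$)
$Q = -16$
$a = -1089902$ ($a = -1089307 - 595 = -1089902$)
$A{\left(b,D \right)} = -16 - b$
$\left(\frac{-1061954 - 480519}{-666167 + J} + A{\left(-476,-1618 \right)}\right) + a = \left(\frac{-1061954 - 480519}{-666167 - 5460290} - -460\right) - 1089902 = \left(- \frac{1542473}{-6126457} + \left(-16 + 476\right)\right) - 1089902 = \left(\left(-1542473\right) \left(- \frac{1}{6126457}\right) + 460\right) - 1089902 = \left(\frac{1542473}{6126457} + 460\right) - 1089902 = \frac{2819712693}{6126457} - 1089902 = - \frac{6674418024521}{6126457}$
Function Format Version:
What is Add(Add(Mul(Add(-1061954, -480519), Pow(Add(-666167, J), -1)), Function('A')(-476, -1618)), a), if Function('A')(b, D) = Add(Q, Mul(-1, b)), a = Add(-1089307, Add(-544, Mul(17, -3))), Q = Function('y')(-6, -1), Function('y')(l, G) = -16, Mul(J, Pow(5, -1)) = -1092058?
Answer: Rational(-6674418024521, 6126457) ≈ -1.0894e+6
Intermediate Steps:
J = -5460290 (J = Mul(5, -1092058) = -5460290)
Q = -16
a = -1089902 (a = Add(-1089307, Add(-544, -51)) = Add(-1089307, -595) = -1089902)
Function('A')(b, D) = Add(-16, Mul(-1, b))
Add(Add(Mul(Add(-1061954, -480519), Pow(Add(-666167, J), -1)), Function('A')(-476, -1618)), a) = Add(Add(Mul(Add(-1061954, -480519), Pow(Add(-666167, -5460290), -1)), Add(-16, Mul(-1, -476))), -1089902) = Add(Add(Mul(-1542473, Pow(-6126457, -1)), Add(-16, 476)), -1089902) = Add(Add(Mul(-1542473, Rational(-1, 6126457)), 460), -1089902) = Add(Add(Rational(1542473, 6126457), 460), -1089902) = Add(Rational(2819712693, 6126457), -1089902) = Rational(-6674418024521, 6126457)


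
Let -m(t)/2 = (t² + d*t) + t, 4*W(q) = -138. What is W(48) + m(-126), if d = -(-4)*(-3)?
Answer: -69117/2 ≈ -34559.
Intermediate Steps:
W(q) = -69/2 (W(q) = (¼)*(-138) = -69/2)
d = -12 (d = -1*12 = -12)
m(t) = -2*t² + 22*t (m(t) = -2*((t² - 12*t) + t) = -2*(t² - 11*t) = -2*t² + 22*t)
W(48) + m(-126) = -69/2 + 2*(-126)*(11 - 1*(-126)) = -69/2 + 2*(-126)*(11 + 126) = -69/2 + 2*(-126)*137 = -69/2 - 34524 = -69117/2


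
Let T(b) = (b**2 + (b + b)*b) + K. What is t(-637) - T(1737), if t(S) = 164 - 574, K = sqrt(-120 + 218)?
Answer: -9051917 - 7*sqrt(2) ≈ -9.0519e+6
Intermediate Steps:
K = 7*sqrt(2) (K = sqrt(98) = 7*sqrt(2) ≈ 9.8995)
T(b) = 3*b**2 + 7*sqrt(2) (T(b) = (b**2 + (b + b)*b) + 7*sqrt(2) = (b**2 + (2*b)*b) + 7*sqrt(2) = (b**2 + 2*b**2) + 7*sqrt(2) = 3*b**2 + 7*sqrt(2))
t(S) = -410
t(-637) - T(1737) = -410 - (3*1737**2 + 7*sqrt(2)) = -410 - (3*3017169 + 7*sqrt(2)) = -410 - (9051507 + 7*sqrt(2)) = -410 + (-9051507 - 7*sqrt(2)) = -9051917 - 7*sqrt(2)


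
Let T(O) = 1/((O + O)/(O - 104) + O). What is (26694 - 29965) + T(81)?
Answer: -5563948/1701 ≈ -3271.0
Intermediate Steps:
T(O) = 1/(O + 2*O/(-104 + O)) (T(O) = 1/((2*O)/(-104 + O) + O) = 1/(2*O/(-104 + O) + O) = 1/(O + 2*O/(-104 + O)))
(26694 - 29965) + T(81) = (26694 - 29965) + (-104 + 81)/(81*(-102 + 81)) = -3271 + (1/81)*(-23)/(-21) = -3271 + (1/81)*(-1/21)*(-23) = -3271 + 23/1701 = -5563948/1701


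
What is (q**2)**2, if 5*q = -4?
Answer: 256/625 ≈ 0.40960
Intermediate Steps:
q = -4/5 (q = (1/5)*(-4) = -4/5 ≈ -0.80000)
(q**2)**2 = ((-4/5)**2)**2 = (16/25)**2 = 256/625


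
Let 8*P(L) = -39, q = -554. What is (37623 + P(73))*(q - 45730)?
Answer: -3482234595/2 ≈ -1.7411e+9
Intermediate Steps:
P(L) = -39/8 (P(L) = (⅛)*(-39) = -39/8)
(37623 + P(73))*(q - 45730) = (37623 - 39/8)*(-554 - 45730) = (300945/8)*(-46284) = -3482234595/2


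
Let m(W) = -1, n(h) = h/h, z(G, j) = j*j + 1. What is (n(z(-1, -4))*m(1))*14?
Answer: -14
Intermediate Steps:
z(G, j) = 1 + j² (z(G, j) = j² + 1 = 1 + j²)
n(h) = 1
(n(z(-1, -4))*m(1))*14 = (1*(-1))*14 = -1*14 = -14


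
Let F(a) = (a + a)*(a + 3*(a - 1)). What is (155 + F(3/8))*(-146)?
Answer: -89863/4 ≈ -22466.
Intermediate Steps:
F(a) = 2*a*(-3 + 4*a) (F(a) = (2*a)*(a + 3*(-1 + a)) = (2*a)*(a + (-3 + 3*a)) = (2*a)*(-3 + 4*a) = 2*a*(-3 + 4*a))
(155 + F(3/8))*(-146) = (155 + 2*(3/8)*(-3 + 4*(3/8)))*(-146) = (155 + 2*(3/8)*(-3 + 3/2))*(-146) = (155 + 2*(3/8)*(-3/2))*(-146) = (155 - 9/8)*(-146) = (1231/8)*(-146) = -89863/4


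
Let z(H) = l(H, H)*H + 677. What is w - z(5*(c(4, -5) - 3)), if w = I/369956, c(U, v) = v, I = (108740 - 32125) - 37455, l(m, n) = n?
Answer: -210587663/92489 ≈ -2276.9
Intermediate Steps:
I = 39160 (I = 76615 - 37455 = 39160)
w = 9790/92489 (w = 39160/369956 = 39160*(1/369956) = 9790/92489 ≈ 0.10585)
z(H) = 677 + H² (z(H) = H*H + 677 = H² + 677 = 677 + H²)
w - z(5*(c(4, -5) - 3)) = 9790/92489 - (677 + (5*(-5 - 3))²) = 9790/92489 - (677 + (5*(-8))²) = 9790/92489 - (677 + (-40)²) = 9790/92489 - (677 + 1600) = 9790/92489 - 1*2277 = 9790/92489 - 2277 = -210587663/92489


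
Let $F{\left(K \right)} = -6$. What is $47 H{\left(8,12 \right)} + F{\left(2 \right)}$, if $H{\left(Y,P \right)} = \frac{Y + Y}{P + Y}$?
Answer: $\frac{158}{5} \approx 31.6$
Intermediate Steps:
$H{\left(Y,P \right)} = \frac{2 Y}{P + Y}$
$47 H{\left(8,12 \right)} + F{\left(2 \right)} = 47 \cdot 2 \cdot 8 \frac{1}{12 + 8} - 6 = 47 \cdot 2 \cdot 8 \cdot \frac{1}{20} - 6 = 47 \cdot \frac{4}{5} - 6 = \frac{188}{5} - 6 = \frac{158}{5}$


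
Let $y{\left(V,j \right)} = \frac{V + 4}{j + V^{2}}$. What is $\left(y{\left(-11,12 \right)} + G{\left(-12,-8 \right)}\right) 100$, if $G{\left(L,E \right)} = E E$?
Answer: $\frac{121500}{19} \approx 6394.7$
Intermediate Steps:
$G{\left(L,E \right)} = E^{2}$
$y{\left(V,j \right)} = \frac{4 + V}{j + V^{2}}$
$\left(y{\left(-11,12 \right)} + G{\left(-12,-8 \right)}\right) 100 = \left(\frac{4 - 11}{12 + \left(-11\right)^{2}} + \left(-8\right)^{2}\right) 100 = \left(\frac{1}{12 + 121} \left(-7\right) + 64\right) 100 = \left(\frac{1}{133} \left(-7\right) + 64\right) 100 = \left(- \frac{1}{19} + 64\right) 100 = \frac{1215}{19} \cdot 100 = \frac{121500}{19}$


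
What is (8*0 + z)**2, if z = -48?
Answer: 2304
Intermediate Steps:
(8*0 + z)**2 = (8*0 - 48)**2 = (0 - 48)**2 = (-48)**2 = 2304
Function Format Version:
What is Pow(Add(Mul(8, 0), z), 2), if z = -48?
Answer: 2304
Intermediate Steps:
Pow(Add(Mul(8, 0), z), 2) = Pow(Add(Mul(8, 0), -48), 2) = Pow(Add(0, -48), 2) = Pow(-48, 2) = 2304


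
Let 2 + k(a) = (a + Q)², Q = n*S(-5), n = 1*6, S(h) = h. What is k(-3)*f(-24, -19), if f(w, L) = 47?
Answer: 51089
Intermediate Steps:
n = 6
Q = -30 (Q = 6*(-5) = -30)
k(a) = -2 + (-30 + a)² (k(a) = -2 + (a - 30)² = -2 + (-30 + a)²)
k(-3)*f(-24, -19) = (-2 + (-30 - 3)²)*47 = (-2 + (-33)²)*47 = (-2 + 1089)*47 = 1087*47 = 51089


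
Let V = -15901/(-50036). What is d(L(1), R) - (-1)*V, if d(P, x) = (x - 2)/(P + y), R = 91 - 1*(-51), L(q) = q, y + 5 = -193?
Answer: -3872543/9857092 ≈ -0.39287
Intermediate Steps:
y = -198 (y = -5 - 193 = -198)
V = 15901/50036 (V = -15901*(-1/50036) = 15901/50036 ≈ 0.31779)
R = 142 (R = 91 + 51 = 142)
d(P, x) = (-2 + x)/(-198 + P) (d(P, x) = (x - 2)/(P - 198) = (-2 + x)/(-198 + P))
d(L(1), R) - (-1)*V = (-2 + 142)/(-198 + 1) - (-1)*15901/50036 = 140/(-197) - 1*(-15901/50036) = -1/197*140 + 15901/50036 = -140/197 + 15901/50036 = -3872543/9857092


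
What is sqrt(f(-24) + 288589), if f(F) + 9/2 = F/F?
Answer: 7*sqrt(23558)/2 ≈ 537.20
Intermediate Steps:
f(F) = -7/2 (f(F) = -9/2 + F/F = -9/2 + 1 = -7/2)
sqrt(f(-24) + 288589) = sqrt(-7/2 + 288589) = sqrt(577171/2) = 7*sqrt(23558)/2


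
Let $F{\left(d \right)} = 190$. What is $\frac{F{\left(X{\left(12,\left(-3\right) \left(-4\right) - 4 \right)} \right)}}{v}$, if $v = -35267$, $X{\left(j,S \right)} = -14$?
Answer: $- \frac{190}{35267} \approx -0.0053875$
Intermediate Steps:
$\frac{F{\left(X{\left(12,\left(-3\right) \left(-4\right) - 4 \right)} \right)}}{v} = \frac{190}{-35267} = 190 \left(- \frac{1}{35267}\right) = - \frac{190}{35267}$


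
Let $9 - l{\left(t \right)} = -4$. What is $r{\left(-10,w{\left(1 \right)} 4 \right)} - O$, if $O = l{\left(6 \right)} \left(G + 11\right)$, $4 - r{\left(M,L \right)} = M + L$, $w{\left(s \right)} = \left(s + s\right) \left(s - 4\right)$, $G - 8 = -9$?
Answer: $-92$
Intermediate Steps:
$l{\left(t \right)} = 13$ ($l{\left(t \right)} = 9 - -4 = 9 + 4 = 13$)
$G = -1$ ($G = 8 - 9 = -1$)
$w{\left(s \right)} = 2 s \left(-4 + s\right)$
$r{\left(M,L \right)} = 4 - L - M$ ($r{\left(M,L \right)} = 4 - \left(M + L\right) = 4 - \left(L + M\right) = 4 - L - M$)
$O = 130$ ($O = 13 \left(-1 + 11\right) = 13 \cdot 10 = 130$)
$r{\left(-10,w{\left(1 \right)} 4 \right)} - O = \left(4 - 2 \cdot 1 \left(-4 + 1\right) 4 - -10\right) - 130 = \left(4 - 2 \cdot 1 \left(-3\right) 4 + 10\right) - 130 = \left(4 - \left(-6\right) 4 + 10\right) - 130 = \left(4 - -24 + 10\right) - 130 = \left(4 + 24 + 10\right) - 130 = 38 - 130 = -92$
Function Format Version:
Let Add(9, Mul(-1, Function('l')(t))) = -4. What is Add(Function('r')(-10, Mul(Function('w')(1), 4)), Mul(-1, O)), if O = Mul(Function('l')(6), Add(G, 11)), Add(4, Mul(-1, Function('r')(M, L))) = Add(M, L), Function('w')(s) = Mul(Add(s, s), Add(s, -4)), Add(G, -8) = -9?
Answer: -92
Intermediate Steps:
Function('l')(t) = 13 (Function('l')(t) = Add(9, Mul(-1, -4)) = Add(9, 4) = 13)
G = -1 (G = Add(8, -9) = -1)
Function('w')(s) = Mul(2, s, Add(-4, s)) (Function('w')(s) = Mul(Mul(2, s), Add(-4, s)) = Mul(2, s, Add(-4, s)))
Function('r')(M, L) = Add(4, Mul(-1, L), Mul(-1, M)) (Function('r')(M, L) = Add(4, Mul(-1, Add(M, L))) = Add(4, Mul(-1, Add(L, M))) = Add(4, Add(Mul(-1, L), Mul(-1, M))) = Add(4, Mul(-1, L), Mul(-1, M)))
O = 130 (O = Mul(13, Add(-1, 11)) = Mul(13, 10) = 130)
Add(Function('r')(-10, Mul(Function('w')(1), 4)), Mul(-1, O)) = Add(Add(4, Mul(-1, Mul(Mul(2, 1, Add(-4, 1)), 4)), Mul(-1, -10)), Mul(-1, 130)) = Add(Add(4, Mul(-1, Mul(Mul(2, 1, -3), 4)), 10), -130) = Add(Add(4, Mul(-1, Mul(-6, 4)), 10), -130) = Add(Add(4, Mul(-1, -24), 10), -130) = Add(Add(4, 24, 10), -130) = Add(38, -130) = -92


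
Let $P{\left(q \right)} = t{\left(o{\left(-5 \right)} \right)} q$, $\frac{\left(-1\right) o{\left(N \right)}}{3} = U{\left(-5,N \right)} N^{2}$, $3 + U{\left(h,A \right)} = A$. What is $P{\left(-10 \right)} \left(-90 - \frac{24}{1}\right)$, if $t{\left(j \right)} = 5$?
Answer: $5700$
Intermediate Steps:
$U{\left(h,A \right)} = -3 + A$
$o{\left(N \right)} = - 3 N^{2} \left(-3 + N\right)$ ($o{\left(N \right)} = - 3 \left(-3 + N\right) N^{2} = - 3 N^{2} \left(-3 + N\right)$)
$P{\left(q \right)} = 5 q$
$P{\left(-10 \right)} \left(-90 - \frac{24}{1}\right) = 5 \left(-10\right) \left(-90 - \frac{24}{1}\right) = - 50 \left(-90 - 24\right) = \left(-50\right) \left(-114\right) = 5700$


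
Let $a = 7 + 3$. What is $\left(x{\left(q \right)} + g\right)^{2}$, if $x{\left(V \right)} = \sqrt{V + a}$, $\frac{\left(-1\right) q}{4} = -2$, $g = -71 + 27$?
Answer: $1954 - 264 \sqrt{2} \approx 1580.6$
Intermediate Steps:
$a = 10$
$g = -44$
$q = 8$ ($q = \left(-4\right) \left(-2\right) = 8$)
$x{\left(V \right)} = \sqrt{10 + V}$ ($x{\left(V \right)} = \sqrt{V + 10} = \sqrt{10 + V}$)
$\left(x{\left(q \right)} + g\right)^{2} = \left(\sqrt{10 + 8} - 44\right)^{2} = \left(\sqrt{18} - 44\right)^{2} = \left(3 \sqrt{2} - 44\right)^{2} = \left(-44 + 3 \sqrt{2}\right)^{2}$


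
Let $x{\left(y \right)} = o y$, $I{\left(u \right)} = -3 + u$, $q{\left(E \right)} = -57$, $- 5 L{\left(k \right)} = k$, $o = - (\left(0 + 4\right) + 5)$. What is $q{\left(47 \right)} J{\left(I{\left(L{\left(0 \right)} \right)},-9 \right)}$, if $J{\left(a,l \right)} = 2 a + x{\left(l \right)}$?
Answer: $-4275$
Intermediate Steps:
$o = -9$ ($o = - (4 + 5) = \left(-1\right) 9 = -9$)
$L{\left(k \right)} = - \frac{k}{5}$
$x{\left(y \right)} = - 9 y$
$J{\left(a,l \right)} = - 9 l + 2 a$ ($J{\left(a,l \right)} = 2 a - 9 l = - 9 l + 2 a$)
$q{\left(47 \right)} J{\left(I{\left(L{\left(0 \right)} \right)},-9 \right)} = - 57 \left(\left(-9\right) \left(-9\right) + 2 \left(-3 - 0\right)\right) = - 57 \left(81 + 2 \left(-3 + 0\right)\right) = - 57 \left(81 + 2 \left(-3\right)\right) = - 57 \left(81 - 6\right) = \left(-57\right) 75 = -4275$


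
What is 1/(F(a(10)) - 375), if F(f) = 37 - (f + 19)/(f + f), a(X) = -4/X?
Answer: -4/1259 ≈ -0.0031771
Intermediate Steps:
F(f) = 37 - (19 + f)/(2*f)
1/(F(a(10)) - 375) = 1/((-19 + 73*(-4/10))/(2*((-4/10))) - 375) = 1/((-19 + 73*(-4*1/10))/(2*((-4*1/10))) - 375) = 1/((-19 + 73*(-2/5))/(2*(-2/5)) - 375) = 1/((1/2)*(-5/2)*(-19 - 146/5) - 375) = 1/((1/2)*(-5/2)*(-241/5) - 375) = 1/(241/4 - 375) = 1/(-1259/4) = -4/1259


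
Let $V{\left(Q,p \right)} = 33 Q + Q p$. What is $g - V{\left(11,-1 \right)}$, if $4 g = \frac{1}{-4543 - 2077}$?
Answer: $- \frac{9320961}{26480} \approx -352.0$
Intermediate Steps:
$g = - \frac{1}{26480}$ ($g = \frac{1}{4 \left(-4543 - 2077\right)} = \frac{1}{4 \left(-6620\right)} = \frac{1}{4} \left(- \frac{1}{6620}\right) = - \frac{1}{26480} \approx -3.7764 \cdot 10^{-5}$)
$g - V{\left(11,-1 \right)} = - \frac{1}{26480} - 11 \left(33 - 1\right) = - \frac{1}{26480} - 11 \cdot 32 = - \frac{1}{26480} - 352 = - \frac{9320961}{26480}$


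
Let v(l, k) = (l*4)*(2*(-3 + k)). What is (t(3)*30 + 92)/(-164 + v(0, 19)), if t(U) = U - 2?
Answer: -61/82 ≈ -0.74390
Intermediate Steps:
v(l, k) = 4*l*(-6 + 2*k) (v(l, k) = (4*l)*(-6 + 2*k) = 4*l*(-6 + 2*k))
t(U) = -2 + U
(t(3)*30 + 92)/(-164 + v(0, 19)) = ((-2 + 3)*30 + 92)/(-164 + 8*0*(-3 + 19)) = (1*30 + 92)/(-164 + 8*0*16) = (30 + 92)/(-164 + 0) = 122/(-164) = 122*(-1/164) = -61/82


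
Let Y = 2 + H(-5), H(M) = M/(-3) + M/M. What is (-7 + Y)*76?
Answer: -532/3 ≈ -177.33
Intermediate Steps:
H(M) = 1 - M/3 (H(M) = M*(-1/3) + 1 = -M/3 + 1 = 1 - M/3)
Y = 14/3 (Y = 2 + (1 - 1/3*(-5)) = 2 + (1 + 5/3) = 2 + 8/3 = 14/3 ≈ 4.6667)
(-7 + Y)*76 = (-7 + 14/3)*76 = -7/3*76 = -532/3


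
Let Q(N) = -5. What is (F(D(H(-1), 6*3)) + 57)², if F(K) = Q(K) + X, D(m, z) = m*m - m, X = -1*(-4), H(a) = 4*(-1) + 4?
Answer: 3136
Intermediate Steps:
H(a) = 0 (H(a) = -4 + 4 = 0)
X = 4
D(m, z) = m² - m
F(K) = -1 (F(K) = -5 + 4 = -1)
(F(D(H(-1), 6*3)) + 57)² = (-1 + 57)² = 56² = 3136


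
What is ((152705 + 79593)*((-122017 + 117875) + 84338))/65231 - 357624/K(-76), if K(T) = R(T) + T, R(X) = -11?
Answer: 13366531680/46139 ≈ 2.8970e+5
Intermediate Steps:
K(T) = -11 + T
((152705 + 79593)*((-122017 + 117875) + 84338))/65231 - 357624/K(-76) = ((152705 + 79593)*((-122017 + 117875) + 84338))/65231 - 357624/(-11 - 76) = (232298*(-4142 + 84338))*(1/65231) - 357624/(-87) = (232298*80196)*(1/65231) - 357624*(-1/87) = 18629370408*(1/65231) + 119208/29 = 454374888/1591 + 119208/29 = 13366531680/46139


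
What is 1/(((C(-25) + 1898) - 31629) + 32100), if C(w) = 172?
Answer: 1/2541 ≈ 0.00039355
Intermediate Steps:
1/(((C(-25) + 1898) - 31629) + 32100) = 1/(((172 + 1898) - 31629) + 32100) = 1/((2070 - 31629) + 32100) = 1/(-29559 + 32100) = 1/2541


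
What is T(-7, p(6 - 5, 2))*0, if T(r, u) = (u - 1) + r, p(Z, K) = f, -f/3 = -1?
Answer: 0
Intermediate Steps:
f = 3 (f = -3*(-1) = 3)
p(Z, K) = 3
T(r, u) = -1 + r + u (T(r, u) = (-1 + u) + r = -1 + r + u)
T(-7, p(6 - 5, 2))*0 = (-1 - 7 + 3)*0 = -5*0 = 0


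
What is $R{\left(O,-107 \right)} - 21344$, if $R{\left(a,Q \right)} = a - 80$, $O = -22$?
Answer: $-21446$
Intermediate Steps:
$R{\left(a,Q \right)} = -80 + a$ ($R{\left(a,Q \right)} = a - 80 = -80 + a$)
$R{\left(O,-107 \right)} - 21344 = \left(-80 - 22\right) - 21344 = -102 - 21344 = -21446$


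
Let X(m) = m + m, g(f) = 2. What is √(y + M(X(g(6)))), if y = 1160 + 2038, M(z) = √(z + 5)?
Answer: √3201 ≈ 56.577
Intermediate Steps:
X(m) = 2*m
M(z) = √(5 + z)
y = 3198
√(y + M(X(g(6)))) = √(3198 + √(5 + 2*2)) = √(3198 + √(5 + 4)) = √(3198 + √9) = √(3198 + 3) = √3201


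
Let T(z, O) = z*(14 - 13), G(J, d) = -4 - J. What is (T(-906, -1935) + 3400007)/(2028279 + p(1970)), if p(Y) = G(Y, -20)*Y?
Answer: -3399101/1860501 ≈ -1.8270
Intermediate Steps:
T(z, O) = z (T(z, O) = z*1 = z)
p(Y) = Y*(-4 - Y) (p(Y) = (-4 - Y)*Y = Y*(-4 - Y))
(T(-906, -1935) + 3400007)/(2028279 + p(1970)) = (-906 + 3400007)/(2028279 - 1*1970*(4 + 1970)) = 3399101/(2028279 - 1*1970*1974) = 3399101/(2028279 - 3888780) = 3399101/(-1860501) = 3399101*(-1/1860501) = -3399101/1860501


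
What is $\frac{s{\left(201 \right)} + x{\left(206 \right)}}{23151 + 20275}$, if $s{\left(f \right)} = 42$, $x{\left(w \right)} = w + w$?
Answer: $\frac{227}{21713} \approx 0.010455$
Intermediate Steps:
$x{\left(w \right)} = 2 w$
$\frac{s{\left(201 \right)} + x{\left(206 \right)}}{23151 + 20275} = \frac{42 + 2 \cdot 206}{23151 + 20275} = \frac{42 + 412}{43426} = 454 \cdot \frac{1}{43426} = \frac{227}{21713}$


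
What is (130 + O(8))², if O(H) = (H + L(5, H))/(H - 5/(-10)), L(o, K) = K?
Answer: 5026564/289 ≈ 17393.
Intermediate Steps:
O(H) = 2*H/(½ + H) (O(H) = (H + H)/(H - 5/(-10)) = (2*H)/(H - 5*(-⅒)) = (2*H)/(H + ½) = (2*H)/(½ + H) = 2*H/(½ + H))
(130 + O(8))² = (130 + 4*8/(1 + 2*8))² = (130 + 4*8/(1 + 16))² = (130 + 4*8/17)² = (130 + 4*8*(1/17))² = (130 + 32/17)² = (2242/17)² = 5026564/289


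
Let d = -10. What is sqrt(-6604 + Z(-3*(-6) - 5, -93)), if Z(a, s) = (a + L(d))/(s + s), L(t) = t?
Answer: I*sqrt(25385838)/62 ≈ 81.265*I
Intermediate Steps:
Z(a, s) = (-10 + a)/(2*s) (Z(a, s) = (a - 10)/(s + s) = (-10 + a)/((2*s)) = (-10 + a)*(1/(2*s)) = (-10 + a)/(2*s))
sqrt(-6604 + Z(-3*(-6) - 5, -93)) = sqrt(-6604 + (1/2)*(-10 + (-3*(-6) - 5))/(-93)) = sqrt(-6604 + (1/2)*(-1/93)*(-10 + (18 - 5))) = sqrt(-6604 + (1/2)*(-1/93)*(-10 + 13)) = sqrt(-6604 + (1/2)*(-1/93)*3) = sqrt(-6604 - 1/62) = sqrt(-409449/62) = I*sqrt(25385838)/62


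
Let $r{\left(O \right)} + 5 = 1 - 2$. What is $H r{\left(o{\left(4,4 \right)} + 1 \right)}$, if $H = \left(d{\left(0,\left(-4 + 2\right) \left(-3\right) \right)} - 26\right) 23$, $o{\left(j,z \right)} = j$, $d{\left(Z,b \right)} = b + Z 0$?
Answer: $2760$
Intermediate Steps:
$d{\left(Z,b \right)} = b$ ($d{\left(Z,b \right)} = b + 0 = b$)
$H = -460$ ($H = \left(\left(-4 + 2\right) \left(-3\right) - 26\right) 23 = \left(\left(-2\right) \left(-3\right) - 26\right) 23 = \left(6 - 26\right) 23 = \left(-20\right) 23 = -460$)
$r{\left(O \right)} = -6$ ($r{\left(O \right)} = -5 + \left(1 - 2\right) = -5 - 1 = -6$)
$H r{\left(o{\left(4,4 \right)} + 1 \right)} = \left(-460\right) \left(-6\right) = 2760$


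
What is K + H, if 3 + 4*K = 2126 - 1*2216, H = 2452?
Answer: 9715/4 ≈ 2428.8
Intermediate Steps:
K = -93/4 (K = -¾ + (2126 - 1*2216)/4 = -¾ + (2126 - 2216)/4 = -¾ + (¼)*(-90) = -¾ - 45/2 = -93/4 ≈ -23.250)
K + H = -93/4 + 2452 = 9715/4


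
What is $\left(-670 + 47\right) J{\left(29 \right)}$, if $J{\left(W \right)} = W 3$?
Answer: $-54201$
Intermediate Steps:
$J{\left(W \right)} = 3 W$
$\left(-670 + 47\right) J{\left(29 \right)} = \left(-670 + 47\right) 3 \cdot 29 = \left(-623\right) 87 = -54201$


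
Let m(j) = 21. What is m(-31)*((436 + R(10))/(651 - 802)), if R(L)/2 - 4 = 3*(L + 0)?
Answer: -10584/151 ≈ -70.093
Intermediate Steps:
R(L) = 8 + 6*L (R(L) = 8 + 2*(3*(L + 0)) = 8 + 2*(3*L) = 8 + 6*L)
m(-31)*((436 + R(10))/(651 - 802)) = 21*((436 + (8 + 6*10))/(651 - 802)) = 21*((436 + (8 + 60))/(-151)) = 21*((436 + 68)*(-1/151)) = 21*(504*(-1/151)) = 21*(-504/151) = -10584/151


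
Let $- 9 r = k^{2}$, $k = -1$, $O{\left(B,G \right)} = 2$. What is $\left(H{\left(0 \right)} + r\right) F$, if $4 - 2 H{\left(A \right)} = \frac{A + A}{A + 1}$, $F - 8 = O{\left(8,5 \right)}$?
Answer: $\frac{170}{9} \approx 18.889$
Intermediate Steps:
$F = 10$ ($F = 8 + 2 = 10$)
$H{\left(A \right)} = 2 - \frac{A}{1 + A}$ ($H{\left(A \right)} = 2 - \frac{\left(A + A\right) \frac{1}{A + 1}}{2} = 2 - \frac{2 A \frac{1}{1 + A}}{2} = 2 - \frac{A}{1 + A}$)
$r = - \frac{1}{9}$ ($r = - \frac{\left(-1\right)^{2}}{9} = \left(- \frac{1}{9}\right) 1 = - \frac{1}{9} \approx -0.11111$)
$\left(H{\left(0 \right)} + r\right) F = \left(\frac{2 + 0}{1 + 0} - \frac{1}{9}\right) 10 = \left(1^{-1} \cdot 2 - \frac{1}{9}\right) 10 = \left(1 \cdot 2 - \frac{1}{9}\right) 10 = \left(2 - \frac{1}{9}\right) 10 = \frac{17}{9} \cdot 10 = \frac{170}{9}$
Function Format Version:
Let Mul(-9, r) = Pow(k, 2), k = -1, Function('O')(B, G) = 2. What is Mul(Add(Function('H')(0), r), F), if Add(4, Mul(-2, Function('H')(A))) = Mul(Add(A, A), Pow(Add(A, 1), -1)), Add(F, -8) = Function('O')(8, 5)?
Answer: Rational(170, 9) ≈ 18.889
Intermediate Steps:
F = 10 (F = Add(8, 2) = 10)
Function('H')(A) = Add(2, Mul(-1, A, Pow(Add(1, A), -1))) (Function('H')(A) = Add(2, Mul(Rational(-1, 2), Mul(Add(A, A), Pow(Add(A, 1), -1)))) = Add(2, Mul(Rational(-1, 2), Mul(Mul(2, A), Pow(Add(1, A), -1)))) = Add(2, Mul(Rational(-1, 2), Mul(2, A, Pow(Add(1, A), -1)))) = Add(2, Mul(-1, A, Pow(Add(1, A), -1))))
r = Rational(-1, 9) (r = Mul(Rational(-1, 9), Pow(-1, 2)) = Mul(Rational(-1, 9), 1) = Rational(-1, 9) ≈ -0.11111)
Mul(Add(Function('H')(0), r), F) = Mul(Add(Mul(Pow(Add(1, 0), -1), Add(2, 0)), Rational(-1, 9)), 10) = Mul(Add(Mul(Pow(1, -1), 2), Rational(-1, 9)), 10) = Mul(Add(Mul(1, 2), Rational(-1, 9)), 10) = Mul(Add(2, Rational(-1, 9)), 10) = Mul(Rational(17, 9), 10) = Rational(170, 9)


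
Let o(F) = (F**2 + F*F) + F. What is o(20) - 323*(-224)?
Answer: 73172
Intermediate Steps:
o(F) = F + 2*F**2 (o(F) = (F**2 + F**2) + F = 2*F**2 + F = F + 2*F**2)
o(20) - 323*(-224) = 20*(1 + 2*20) - 323*(-224) = 20*(1 + 40) + 72352 = 20*41 + 72352 = 820 + 72352 = 73172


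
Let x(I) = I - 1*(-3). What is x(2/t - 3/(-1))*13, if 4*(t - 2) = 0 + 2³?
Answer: 169/2 ≈ 84.500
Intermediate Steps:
t = 4 (t = 2 + (0 + 2³)/4 = 2 + (0 + 8)/4 = 2 + (¼)*8 = 2 + 2 = 4)
x(I) = 3 + I (x(I) = I + 3 = 3 + I)
x(2/t - 3/(-1))*13 = (3 + (2/4 - 3/(-1)))*13 = (3 + (2*(¼) - 3*(-1)))*13 = (3 + (½ + 3))*13 = (3 + 7/2)*13 = (13/2)*13 = 169/2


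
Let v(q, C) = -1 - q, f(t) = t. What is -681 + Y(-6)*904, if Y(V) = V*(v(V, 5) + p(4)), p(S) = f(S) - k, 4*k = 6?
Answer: -41361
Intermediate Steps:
k = 3/2 (k = (¼)*6 = 3/2 ≈ 1.5000)
p(S) = -3/2 + S (p(S) = S - 1*3/2 = S - 3/2 = -3/2 + S)
Y(V) = V*(3/2 - V) (Y(V) = V*((-1 - V) + (-3/2 + 4)) = V*((-1 - V) + 5/2) = V*(3/2 - V))
-681 + Y(-6)*904 = -681 + ((½)*(-6)*(3 - 2*(-6)))*904 = -681 + ((½)*(-6)*(3 + 12))*904 = -681 + ((½)*(-6)*15)*904 = -681 - 45*904 = -681 - 40680 = -41361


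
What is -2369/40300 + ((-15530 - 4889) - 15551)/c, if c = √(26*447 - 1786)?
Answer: -2369/40300 - 17985*√2459/2459 ≈ -362.75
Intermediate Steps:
c = 2*√2459 (c = √(11622 - 1786) = √9836 = 2*√2459 ≈ 99.177)
-2369/40300 + ((-15530 - 4889) - 15551)/c = -2369/40300 + ((-15530 - 4889) - 15551)/((2*√2459)) = -2369*1/40300 + (-20419 - 15551)*(√2459/4918) = -2369/40300 - 17985*√2459/2459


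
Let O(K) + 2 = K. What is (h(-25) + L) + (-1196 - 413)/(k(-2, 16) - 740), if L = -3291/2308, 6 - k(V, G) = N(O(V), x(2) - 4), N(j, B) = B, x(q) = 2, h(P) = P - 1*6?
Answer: -3191786/105591 ≈ -30.228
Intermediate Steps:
h(P) = -6 + P (h(P) = P - 6 = -6 + P)
O(K) = -2 + K
k(V, G) = 8 (k(V, G) = 6 - (2 - 4) = 6 - 1*(-2) = 6 + 2 = 8)
L = -3291/2308 (L = -3291*1/2308 = -3291/2308 ≈ -1.4259)
(h(-25) + L) + (-1196 - 413)/(k(-2, 16) - 740) = ((-6 - 25) - 3291/2308) + (-1196 - 413)/(8 - 740) = (-31 - 3291/2308) - 1609/(-732) = -74839/2308 - 1609*(-1/732) = -74839/2308 + 1609/732 = -3191786/105591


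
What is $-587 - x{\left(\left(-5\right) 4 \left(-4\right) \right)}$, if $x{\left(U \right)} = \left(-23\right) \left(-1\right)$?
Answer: $-610$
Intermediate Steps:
$x{\left(U \right)} = 23$
$-587 - x{\left(\left(-5\right) 4 \left(-4\right) \right)} = -587 - 23 = -610$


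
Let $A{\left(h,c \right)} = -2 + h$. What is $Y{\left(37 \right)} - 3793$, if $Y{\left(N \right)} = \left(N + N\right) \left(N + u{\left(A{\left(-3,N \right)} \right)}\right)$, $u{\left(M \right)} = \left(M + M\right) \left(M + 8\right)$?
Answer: $-3275$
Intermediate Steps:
$u{\left(M \right)} = 2 M \left(8 + M\right)$
$Y{\left(N \right)} = 2 N \left(-30 + N\right)$ ($Y{\left(N \right)} = \left(N + N\right) \left(N + 2 \left(-2 - 3\right) \left(8 - 5\right)\right) = 2 N \left(N + 2 \left(-5\right) \left(8 - 5\right)\right) = 2 N \left(N + 2 \left(-5\right) 3\right) = 2 N \left(N - 30\right) = 2 N \left(-30 + N\right)$)
$Y{\left(37 \right)} - 3793 = 2 \cdot 37 \left(-30 + 37\right) - 3793 = 2 \cdot 37 \cdot 7 - 3793 = 518 - 3793 = -3275$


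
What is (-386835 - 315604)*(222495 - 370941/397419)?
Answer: -20704007740974232/132473 ≈ -1.5629e+11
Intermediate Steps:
(-386835 - 315604)*(222495 - 370941/397419) = -702439*(222495 - 370941*1/397419) = -702439*(222495 - 123647/132473) = -702439*29474456488/132473 = -20704007740974232/132473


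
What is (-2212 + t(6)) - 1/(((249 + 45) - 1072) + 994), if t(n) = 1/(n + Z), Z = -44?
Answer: -9078175/4104 ≈ -2212.0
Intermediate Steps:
t(n) = 1/(-44 + n) (t(n) = 1/(n - 44) = 1/(-44 + n))
(-2212 + t(6)) - 1/(((249 + 45) - 1072) + 994) = (-2212 + 1/(-44 + 6)) - 1/(((249 + 45) - 1072) + 994) = (-2212 + 1/(-38)) - 1/((294 - 1072) + 994) = (-2212 - 1/38) - 1/(-778 + 994) = -84057/38 - 1/216 = -9078175/4104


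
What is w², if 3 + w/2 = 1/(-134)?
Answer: 162409/4489 ≈ 36.179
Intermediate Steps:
w = -403/67 (w = -6 + 2/(-134) = -6 + 2*(-1/134) = -6 - 1/67 = -403/67 ≈ -6.0149)
w² = (-403/67)² = 162409/4489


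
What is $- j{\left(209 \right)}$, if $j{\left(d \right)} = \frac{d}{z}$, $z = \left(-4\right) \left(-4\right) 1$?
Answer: $- \frac{209}{16} \approx -13.063$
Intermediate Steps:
$z = 16$ ($z = 16 \cdot 1 = 16$)
$j{\left(d \right)} = \frac{d}{16}$
$- j{\left(209 \right)} = - \frac{209}{16}$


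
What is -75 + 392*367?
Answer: 143789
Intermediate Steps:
-75 + 392*367 = -75 + 143864 = 143789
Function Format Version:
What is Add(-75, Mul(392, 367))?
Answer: 143789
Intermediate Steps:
Add(-75, Mul(392, 367)) = Add(-75, 143864) = 143789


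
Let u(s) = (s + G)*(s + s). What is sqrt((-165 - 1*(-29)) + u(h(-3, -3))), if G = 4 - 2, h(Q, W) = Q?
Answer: I*sqrt(130) ≈ 11.402*I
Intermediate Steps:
G = 2
u(s) = 2*s*(2 + s) (u(s) = (s + 2)*(s + s) = (2 + s)*(2*s) = 2*s*(2 + s))
sqrt((-165 - 1*(-29)) + u(h(-3, -3))) = sqrt((-165 - 1*(-29)) + 2*(-3)*(2 - 3)) = sqrt((-165 + 29) + 2*(-3)*(-1)) = sqrt(-136 + 6) = sqrt(-130) = I*sqrt(130)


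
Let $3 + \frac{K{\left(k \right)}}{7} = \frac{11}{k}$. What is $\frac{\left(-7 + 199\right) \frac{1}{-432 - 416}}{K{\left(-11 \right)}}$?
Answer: $\frac{3}{371} \approx 0.0080862$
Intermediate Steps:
$K{\left(k \right)} = -21 + \frac{77}{k}$ ($K{\left(k \right)} = -21 + 7 \frac{11}{k} = -21 + \frac{77}{k}$)
$\frac{\left(-7 + 199\right) \frac{1}{-432 - 416}}{K{\left(-11 \right)}} = \frac{\left(-7 + 199\right) \frac{1}{-432 - 416}}{-21 + \frac{77}{-11}} = \frac{192 \frac{1}{-848}}{-21 + 77 \left(- \frac{1}{11}\right)} = \frac{192 \left(- \frac{1}{848}\right)}{-21 - 7} = - \frac{12}{53 \left(-28\right)} = \left(- \frac{12}{53}\right) \left(- \frac{1}{28}\right) = \frac{3}{371}$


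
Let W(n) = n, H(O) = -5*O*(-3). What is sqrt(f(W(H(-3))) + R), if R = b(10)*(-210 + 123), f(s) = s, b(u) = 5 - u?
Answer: sqrt(390) ≈ 19.748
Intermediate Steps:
H(O) = 15*O
R = 435 (R = (5 - 1*10)*(-210 + 123) = (5 - 10)*(-87) = -5*(-87) = 435)
sqrt(f(W(H(-3))) + R) = sqrt(15*(-3) + 435) = sqrt(-45 + 435) = sqrt(390)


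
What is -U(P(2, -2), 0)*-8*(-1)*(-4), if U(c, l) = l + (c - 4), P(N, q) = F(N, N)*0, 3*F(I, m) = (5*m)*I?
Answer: -128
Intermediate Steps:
F(I, m) = 5*I*m/3 (F(I, m) = ((5*m)*I)/3 = (5*I*m)/3 = 5*I*m/3)
P(N, q) = 0 (P(N, q) = (5*N*N/3)*0 = (5*N²/3)*0 = 0)
U(c, l) = -4 + c + l (U(c, l) = l + (-4 + c) = -4 + c + l)
-U(P(2, -2), 0)*-8*(-1)*(-4) = -(-4 + 0 + 0)*-8*(-1)*(-4) = -(-4)*8*(-4) = -(-4)*(-32) = -1*128 = -128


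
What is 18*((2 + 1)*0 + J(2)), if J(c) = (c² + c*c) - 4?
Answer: 72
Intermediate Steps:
J(c) = -4 + 2*c² (J(c) = (c² + c²) - 4 = 2*c² - 4 = -4 + 2*c²)
18*((2 + 1)*0 + J(2)) = 18*((2 + 1)*0 + (-4 + 2*2²)) = 18*(3*0 + (-4 + 2*4)) = 18*(0 + (-4 + 8)) = 18*(0 + 4) = 18*4 = 72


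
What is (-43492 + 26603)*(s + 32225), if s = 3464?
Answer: -602751521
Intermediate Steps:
(-43492 + 26603)*(s + 32225) = (-43492 + 26603)*(3464 + 32225) = -16889*35689 = -602751521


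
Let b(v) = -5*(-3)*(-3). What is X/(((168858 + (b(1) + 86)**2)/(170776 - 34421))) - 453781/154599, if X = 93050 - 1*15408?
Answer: 1636642886853131/26365158861 ≈ 62076.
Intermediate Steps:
b(v) = -45 (b(v) = 15*(-3) = -45)
X = 77642 (X = 93050 - 15408 = 77642)
X/(((168858 + (b(1) + 86)**2)/(170776 - 34421))) - 453781/154599 = 77642/(((168858 + (-45 + 86)**2)/(170776 - 34421))) - 453781/154599 = 77642/(((168858 + 41**2)/136355)) - 453781*1/154599 = 77642/(((168858 + 1681)*(1/136355))) - 453781/154599 = 77642/((170539*(1/136355))) - 453781/154599 = 77642/(170539/136355) - 453781/154599 = 77642*(136355/170539) - 453781/154599 = 10586874910/170539 - 453781/154599 = 1636642886853131/26365158861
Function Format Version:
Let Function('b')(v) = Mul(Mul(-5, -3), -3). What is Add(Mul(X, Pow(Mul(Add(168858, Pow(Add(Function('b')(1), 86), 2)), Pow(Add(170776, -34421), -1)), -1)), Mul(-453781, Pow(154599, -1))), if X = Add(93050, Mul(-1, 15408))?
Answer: Rational(1636642886853131, 26365158861) ≈ 62076.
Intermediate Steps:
Function('b')(v) = -45 (Function('b')(v) = Mul(15, -3) = -45)
X = 77642 (X = Add(93050, -15408) = 77642)
Add(Mul(X, Pow(Mul(Add(168858, Pow(Add(Function('b')(1), 86), 2)), Pow(Add(170776, -34421), -1)), -1)), Mul(-453781, Pow(154599, -1))) = Add(Mul(77642, Pow(Mul(Add(168858, Pow(Add(-45, 86), 2)), Pow(Add(170776, -34421), -1)), -1)), Mul(-453781, Pow(154599, -1))) = Add(Mul(77642, Pow(Mul(Add(168858, Pow(41, 2)), Pow(136355, -1)), -1)), Mul(-453781, Rational(1, 154599))) = Add(Mul(77642, Pow(Mul(Add(168858, 1681), Rational(1, 136355)), -1)), Rational(-453781, 154599)) = Add(Mul(77642, Pow(Mul(170539, Rational(1, 136355)), -1)), Rational(-453781, 154599)) = Add(Mul(77642, Pow(Rational(170539, 136355), -1)), Rational(-453781, 154599)) = Add(Mul(77642, Rational(136355, 170539)), Rational(-453781, 154599)) = Add(Rational(10586874910, 170539), Rational(-453781, 154599)) = Rational(1636642886853131, 26365158861)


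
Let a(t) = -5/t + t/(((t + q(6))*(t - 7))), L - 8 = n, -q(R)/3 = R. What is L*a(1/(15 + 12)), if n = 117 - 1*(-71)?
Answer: -603154377/22795 ≈ -26460.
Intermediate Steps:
q(R) = -3*R
n = 188 (n = 117 + 71 = 188)
L = 196 (L = 8 + 188 = 196)
a(t) = -5/t + t/((-18 + t)*(-7 + t)) (a(t) = -5/t + t/(((t - 3*6)*(t - 7))) = -5/t + t/(((t - 18)*(-7 + t))) = -5/t + t/(((-18 + t)*(-7 + t))) = -5/t + t*(1/((-18 + t)*(-7 + t))) = -5/t + t/((-18 + t)*(-7 + t)))
L*a(1/(15 + 12)) = 196*((-630 - 4/(15 + 12)² + 125/(15 + 12))/((1/(15 + 12))*(126 + (1/(15 + 12))² - 25/(15 + 12)))) = 196*((-630 - 4*(1/27)² + 125/27)/((1/27)*(126 + (1/27)² - 25/27))) = 196*((-630 - 4*(1/27)² + 125*(1/27))/((1/27)*(126 + (1/27)² - 25*1/27))) = 196*(27*(-630 - 4*1/729 + 125/27)/(126 + 1/729 - 25/27)) = 196*(27*(-630 - 4/729 + 125/27)/(91180/729)) = 196*(27*(729/91180)*(-455899/729)) = 196*(-12309273/91180) = -603154377/22795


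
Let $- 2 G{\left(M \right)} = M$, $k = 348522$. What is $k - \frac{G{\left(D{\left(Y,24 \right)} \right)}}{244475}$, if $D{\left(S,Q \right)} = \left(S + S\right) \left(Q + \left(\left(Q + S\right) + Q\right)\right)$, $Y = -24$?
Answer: $\frac{85204914798}{244475} \approx 3.4852 \cdot 10^{5}$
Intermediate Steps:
$D{\left(S,Q \right)} = 2 S \left(S + 3 Q\right)$ ($D{\left(S,Q \right)} = 2 S \left(Q + \left(S + 2 Q\right)\right) = 2 S \left(S + 3 Q\right)$)
$G{\left(M \right)} = - \frac{M}{2}$
$k - \frac{G{\left(D{\left(Y,24 \right)} \right)}}{244475} = 348522 - \frac{\left(- \frac{1}{2}\right) 2 \left(-24\right) \left(-24 + 3 \cdot 24\right)}{244475} = 348522 - - \frac{2 \left(-24\right) \left(-24 + 72\right)}{2} \cdot \frac{1}{244475} = 348522 - - \frac{2 \left(-24\right) 48}{2} \cdot \frac{1}{244475} = 348522 - \left(- \frac{1}{2}\right) \left(-2304\right) \frac{1}{244475} = 348522 - 1152 \cdot \frac{1}{244475} = 348522 - \frac{1152}{244475} = \frac{85204914798}{244475}$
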